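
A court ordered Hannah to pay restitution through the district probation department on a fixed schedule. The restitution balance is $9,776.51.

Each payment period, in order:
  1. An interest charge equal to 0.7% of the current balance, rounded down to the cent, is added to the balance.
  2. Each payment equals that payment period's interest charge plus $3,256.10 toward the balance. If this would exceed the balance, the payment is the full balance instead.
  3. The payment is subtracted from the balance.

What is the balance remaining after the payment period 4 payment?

$0.00

# | Opening | Interest | Payment | End bal
1 | $9,776.51 | $68.43 | $3,324.53 | $6,520.41
2 | $6,520.41 | $45.64 | $3,301.74 | $3,264.31
3 | $3,264.31 | $22.85 | $3,278.95 | $8.21
4 | $8.21 | $0.05 | $8.26 | $0.00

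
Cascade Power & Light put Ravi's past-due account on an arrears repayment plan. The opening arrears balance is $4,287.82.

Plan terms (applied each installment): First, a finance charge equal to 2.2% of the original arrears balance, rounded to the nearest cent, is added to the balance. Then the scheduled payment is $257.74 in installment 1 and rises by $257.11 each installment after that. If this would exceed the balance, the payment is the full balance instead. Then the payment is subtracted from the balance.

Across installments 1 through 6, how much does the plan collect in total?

$4,853.80

Installment 1: $4,287.82 +$94.33 interest = $4,382.15; pay $257.74 → $4,124.41
Installment 2: $4,124.41 +$94.33 interest = $4,218.74; pay $514.85 → $3,703.89
Installment 3: $3,703.89 +$94.33 interest = $3,798.22; pay $771.96 → $3,026.26
Installment 4: $3,026.26 +$94.33 interest = $3,120.59; pay $1,029.07 → $2,091.52
Installment 5: $2,091.52 +$94.33 interest = $2,185.85; pay $1,286.18 → $899.67
Installment 6: $899.67 +$94.33 interest = $994.00; pay $994.00 → $0.00
Total paid: $4,853.80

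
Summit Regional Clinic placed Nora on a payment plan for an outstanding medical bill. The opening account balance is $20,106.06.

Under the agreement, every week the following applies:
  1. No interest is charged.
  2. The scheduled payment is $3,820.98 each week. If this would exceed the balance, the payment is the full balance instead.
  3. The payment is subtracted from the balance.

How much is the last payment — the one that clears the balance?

Week 1: opening $20,106.06; payment $3,820.98; balance $16,285.08
Week 2: opening $16,285.08; payment $3,820.98; balance $12,464.10
Week 3: opening $12,464.10; payment $3,820.98; balance $8,643.12
Week 4: opening $8,643.12; payment $3,820.98; balance $4,822.14
Week 5: opening $4,822.14; payment $3,820.98; balance $1,001.16
Week 6: opening $1,001.16; payment $1,001.16; balance $0.00

$1,001.16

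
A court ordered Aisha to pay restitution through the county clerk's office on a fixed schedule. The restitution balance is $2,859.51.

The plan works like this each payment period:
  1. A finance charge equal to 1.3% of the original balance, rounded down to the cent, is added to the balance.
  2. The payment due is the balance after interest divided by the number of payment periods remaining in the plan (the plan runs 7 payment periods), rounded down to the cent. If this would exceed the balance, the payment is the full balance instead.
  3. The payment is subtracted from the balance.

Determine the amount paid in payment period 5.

$449.12

# | Opening | Interest | Payment | End bal
1 | $2,859.51 | $37.17 | $413.81 | $2,482.87
2 | $2,482.87 | $37.17 | $420.00 | $2,100.04
3 | $2,100.04 | $37.17 | $427.44 | $1,709.77
4 | $1,709.77 | $37.17 | $436.73 | $1,310.21
5 | $1,310.21 | $37.17 | $449.12 | $898.26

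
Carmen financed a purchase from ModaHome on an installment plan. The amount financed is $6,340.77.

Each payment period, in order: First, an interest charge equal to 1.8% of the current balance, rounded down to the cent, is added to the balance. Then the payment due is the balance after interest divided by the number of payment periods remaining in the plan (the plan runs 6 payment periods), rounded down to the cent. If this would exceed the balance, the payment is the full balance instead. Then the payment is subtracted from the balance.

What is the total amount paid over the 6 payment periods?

# | Opening | Interest | Payment | End bal
1 | $6,340.77 | $114.13 | $1,075.81 | $5,379.09
2 | $5,379.09 | $96.82 | $1,095.18 | $4,380.73
3 | $4,380.73 | $78.85 | $1,114.89 | $3,344.69
4 | $3,344.69 | $60.20 | $1,134.96 | $2,269.93
5 | $2,269.93 | $40.85 | $1,155.39 | $1,155.39
6 | $1,155.39 | $20.79 | $1,176.18 | $0.00
Total paid: $6,752.41

$6,752.41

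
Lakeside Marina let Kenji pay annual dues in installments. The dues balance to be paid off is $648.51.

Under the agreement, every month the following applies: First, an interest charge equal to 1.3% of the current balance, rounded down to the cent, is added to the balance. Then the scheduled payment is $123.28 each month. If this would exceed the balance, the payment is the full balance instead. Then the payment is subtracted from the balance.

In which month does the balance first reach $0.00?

6

Month 1: $648.51 +$8.43 interest = $656.94; pay $123.28 → $533.66
Month 2: $533.66 +$6.93 interest = $540.59; pay $123.28 → $417.31
Month 3: $417.31 +$5.42 interest = $422.73; pay $123.28 → $299.45
Month 4: $299.45 +$3.89 interest = $303.34; pay $123.28 → $180.06
Month 5: $180.06 +$2.34 interest = $182.40; pay $123.28 → $59.12
Month 6: $59.12 +$0.76 interest = $59.88; pay $59.88 → $0.00
Balance reaches $0.00 in month 6.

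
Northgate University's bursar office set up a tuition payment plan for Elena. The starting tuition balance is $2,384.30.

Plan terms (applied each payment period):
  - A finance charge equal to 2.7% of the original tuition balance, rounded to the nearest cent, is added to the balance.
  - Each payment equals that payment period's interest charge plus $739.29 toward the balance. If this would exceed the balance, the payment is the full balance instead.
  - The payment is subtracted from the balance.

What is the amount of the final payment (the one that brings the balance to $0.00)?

Payment period 1: opening $2,384.30; interest $64.38 → $2,448.68; payment $803.67; balance $1,645.01
Payment period 2: opening $1,645.01; interest $64.38 → $1,709.39; payment $803.67; balance $905.72
Payment period 3: opening $905.72; interest $64.38 → $970.10; payment $803.67; balance $166.43
Payment period 4: opening $166.43; interest $64.38 → $230.81; payment $230.81; balance $0.00

$230.81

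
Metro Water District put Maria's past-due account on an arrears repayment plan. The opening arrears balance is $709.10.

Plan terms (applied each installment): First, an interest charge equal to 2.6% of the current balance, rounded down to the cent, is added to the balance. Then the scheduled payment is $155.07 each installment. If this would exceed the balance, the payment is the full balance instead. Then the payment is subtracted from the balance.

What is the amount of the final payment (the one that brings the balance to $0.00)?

Installment 1: opening $709.10; interest $18.43 → $727.53; payment $155.07; balance $572.46
Installment 2: opening $572.46; interest $14.88 → $587.34; payment $155.07; balance $432.27
Installment 3: opening $432.27; interest $11.23 → $443.50; payment $155.07; balance $288.43
Installment 4: opening $288.43; interest $7.49 → $295.92; payment $155.07; balance $140.85
Installment 5: opening $140.85; interest $3.66 → $144.51; payment $144.51; balance $0.00

$144.51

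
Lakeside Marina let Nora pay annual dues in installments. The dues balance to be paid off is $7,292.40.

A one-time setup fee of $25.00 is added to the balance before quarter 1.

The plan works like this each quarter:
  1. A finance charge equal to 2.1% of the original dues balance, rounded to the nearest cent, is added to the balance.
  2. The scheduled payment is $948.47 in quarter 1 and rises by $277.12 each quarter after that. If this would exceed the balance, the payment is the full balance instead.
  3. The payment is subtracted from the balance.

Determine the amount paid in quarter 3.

$1,502.71

Quarter 1: $7,317.40 +$153.14 interest = $7,470.54; pay $948.47 → $6,522.07
Quarter 2: $6,522.07 +$153.14 interest = $6,675.21; pay $1,225.59 → $5,449.62
Quarter 3: $5,449.62 +$153.14 interest = $5,602.76; pay $1,502.71 → $4,100.05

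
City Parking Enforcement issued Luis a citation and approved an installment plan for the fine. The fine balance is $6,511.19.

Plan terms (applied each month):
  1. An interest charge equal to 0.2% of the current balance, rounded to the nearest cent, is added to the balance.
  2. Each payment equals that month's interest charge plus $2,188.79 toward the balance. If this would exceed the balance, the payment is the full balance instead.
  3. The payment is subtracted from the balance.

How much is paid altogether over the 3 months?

Month 1: opening $6,511.19; interest $13.02 → $6,524.21; payment $2,201.81; balance $4,322.40
Month 2: opening $4,322.40; interest $8.64 → $4,331.04; payment $2,197.43; balance $2,133.61
Month 3: opening $2,133.61; interest $4.27 → $2,137.88; payment $2,137.88; balance $0.00
Total paid: $6,537.12

$6,537.12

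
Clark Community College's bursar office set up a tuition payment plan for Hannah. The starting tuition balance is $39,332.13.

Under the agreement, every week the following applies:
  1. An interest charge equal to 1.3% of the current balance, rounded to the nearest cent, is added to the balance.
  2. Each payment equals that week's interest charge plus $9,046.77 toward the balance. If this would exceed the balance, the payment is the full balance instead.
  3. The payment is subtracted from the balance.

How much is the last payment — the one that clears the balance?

$3,185.94

Week 1: opening $39,332.13; interest $511.32 → $39,843.45; payment $9,558.09; balance $30,285.36
Week 2: opening $30,285.36; interest $393.71 → $30,679.07; payment $9,440.48; balance $21,238.59
Week 3: opening $21,238.59; interest $276.10 → $21,514.69; payment $9,322.87; balance $12,191.82
Week 4: opening $12,191.82; interest $158.49 → $12,350.31; payment $9,205.26; balance $3,145.05
Week 5: opening $3,145.05; interest $40.89 → $3,185.94; payment $3,185.94; balance $0.00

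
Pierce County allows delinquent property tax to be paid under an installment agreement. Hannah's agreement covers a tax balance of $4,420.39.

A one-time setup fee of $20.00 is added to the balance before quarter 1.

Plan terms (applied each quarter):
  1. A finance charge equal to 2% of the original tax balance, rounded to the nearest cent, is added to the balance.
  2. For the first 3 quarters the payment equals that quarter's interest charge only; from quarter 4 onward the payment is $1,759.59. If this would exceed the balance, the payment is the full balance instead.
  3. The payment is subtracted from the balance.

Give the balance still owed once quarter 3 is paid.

$4,440.39

Quarter 1: $4,440.39 +$88.41 interest = $4,528.80; pay $88.41 → $4,440.39
Quarter 2: $4,440.39 +$88.41 interest = $4,528.80; pay $88.41 → $4,440.39
Quarter 3: $4,440.39 +$88.41 interest = $4,528.80; pay $88.41 → $4,440.39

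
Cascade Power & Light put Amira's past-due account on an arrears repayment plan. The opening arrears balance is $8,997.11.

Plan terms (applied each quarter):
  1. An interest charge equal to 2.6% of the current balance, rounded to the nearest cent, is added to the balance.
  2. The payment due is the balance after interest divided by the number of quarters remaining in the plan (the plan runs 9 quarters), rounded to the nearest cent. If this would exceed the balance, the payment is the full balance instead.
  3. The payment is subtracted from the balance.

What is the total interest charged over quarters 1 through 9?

$1,254.53

Quarter 1: opening $8,997.11; interest $233.92 → $9,231.03; payment $1,025.67; balance $8,205.36
Quarter 2: opening $8,205.36; interest $213.34 → $8,418.70; payment $1,052.34; balance $7,366.36
Quarter 3: opening $7,366.36; interest $191.53 → $7,557.89; payment $1,079.70; balance $6,478.19
Quarter 4: opening $6,478.19; interest $168.43 → $6,646.62; payment $1,107.77; balance $5,538.85
Quarter 5: opening $5,538.85; interest $144.01 → $5,682.86; payment $1,136.57; balance $4,546.29
Quarter 6: opening $4,546.29; interest $118.20 → $4,664.49; payment $1,166.12; balance $3,498.37
Quarter 7: opening $3,498.37; interest $90.96 → $3,589.33; payment $1,196.44; balance $2,392.89
Quarter 8: opening $2,392.89; interest $62.22 → $2,455.11; payment $1,227.56; balance $1,227.55
Quarter 9: opening $1,227.55; interest $31.92 → $1,259.47; payment $1,259.47; balance $0.00
Total interest: $233.92 + $213.34 + $191.53 + $168.43 + $144.01 + $118.20 + $90.96 + $62.22 + $31.92 = $1,254.53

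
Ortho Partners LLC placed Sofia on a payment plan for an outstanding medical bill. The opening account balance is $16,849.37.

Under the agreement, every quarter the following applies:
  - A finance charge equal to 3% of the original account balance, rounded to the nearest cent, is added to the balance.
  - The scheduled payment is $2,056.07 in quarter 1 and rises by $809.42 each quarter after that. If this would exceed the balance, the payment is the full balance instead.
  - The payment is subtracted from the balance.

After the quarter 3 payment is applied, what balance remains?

$9,769.34

Quarter 1: opening $16,849.37; interest $505.48 → $17,354.85; payment $2,056.07; balance $15,298.78
Quarter 2: opening $15,298.78; interest $505.48 → $15,804.26; payment $2,865.49; balance $12,938.77
Quarter 3: opening $12,938.77; interest $505.48 → $13,444.25; payment $3,674.91; balance $9,769.34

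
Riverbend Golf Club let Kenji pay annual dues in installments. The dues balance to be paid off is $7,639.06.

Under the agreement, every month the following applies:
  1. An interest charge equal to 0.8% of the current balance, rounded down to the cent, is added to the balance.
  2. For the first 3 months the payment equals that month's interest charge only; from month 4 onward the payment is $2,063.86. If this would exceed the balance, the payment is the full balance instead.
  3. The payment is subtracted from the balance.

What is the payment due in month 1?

$61.11

Month 1: opening $7,639.06; interest $61.11 → $7,700.17; payment $61.11; balance $7,639.06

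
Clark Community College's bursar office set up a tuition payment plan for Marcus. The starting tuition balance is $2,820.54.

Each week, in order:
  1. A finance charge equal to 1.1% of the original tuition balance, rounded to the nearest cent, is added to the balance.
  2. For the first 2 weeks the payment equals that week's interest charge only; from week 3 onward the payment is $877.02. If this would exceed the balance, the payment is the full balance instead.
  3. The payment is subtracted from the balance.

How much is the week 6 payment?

Week 1: $2,820.54 +$31.03 interest = $2,851.57; pay $31.03 → $2,820.54
Week 2: $2,820.54 +$31.03 interest = $2,851.57; pay $31.03 → $2,820.54
Week 3: $2,820.54 +$31.03 interest = $2,851.57; pay $877.02 → $1,974.55
Week 4: $1,974.55 +$31.03 interest = $2,005.58; pay $877.02 → $1,128.56
Week 5: $1,128.56 +$31.03 interest = $1,159.59; pay $877.02 → $282.57
Week 6: $282.57 +$31.03 interest = $313.60; pay $313.60 → $0.00

$313.60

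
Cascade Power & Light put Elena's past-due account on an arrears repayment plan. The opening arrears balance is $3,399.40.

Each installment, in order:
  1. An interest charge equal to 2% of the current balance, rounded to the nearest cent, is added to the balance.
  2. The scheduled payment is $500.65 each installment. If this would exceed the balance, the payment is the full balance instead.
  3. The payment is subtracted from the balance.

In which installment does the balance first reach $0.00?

Installment 1: opening $3,399.40; interest $67.99 → $3,467.39; payment $500.65; balance $2,966.74
Installment 2: opening $2,966.74; interest $59.33 → $3,026.07; payment $500.65; balance $2,525.42
Installment 3: opening $2,525.42; interest $50.51 → $2,575.93; payment $500.65; balance $2,075.28
Installment 4: opening $2,075.28; interest $41.51 → $2,116.79; payment $500.65; balance $1,616.14
Installment 5: opening $1,616.14; interest $32.32 → $1,648.46; payment $500.65; balance $1,147.81
Installment 6: opening $1,147.81; interest $22.96 → $1,170.77; payment $500.65; balance $670.12
Installment 7: opening $670.12; interest $13.40 → $683.52; payment $500.65; balance $182.87
Installment 8: opening $182.87; interest $3.66 → $186.53; payment $186.53; balance $0.00
Balance reaches $0.00 in installment 8.

8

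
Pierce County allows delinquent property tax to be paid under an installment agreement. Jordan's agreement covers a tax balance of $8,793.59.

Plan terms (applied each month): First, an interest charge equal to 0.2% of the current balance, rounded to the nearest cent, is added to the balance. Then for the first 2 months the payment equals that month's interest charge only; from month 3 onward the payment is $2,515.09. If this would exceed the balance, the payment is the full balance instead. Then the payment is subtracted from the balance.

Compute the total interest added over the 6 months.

$75.52

Month 1: $8,793.59 +$17.59 interest = $8,811.18; pay $17.59 → $8,793.59
Month 2: $8,793.59 +$17.59 interest = $8,811.18; pay $17.59 → $8,793.59
Month 3: $8,793.59 +$17.59 interest = $8,811.18; pay $2,515.09 → $6,296.09
Month 4: $6,296.09 +$12.59 interest = $6,308.68; pay $2,515.09 → $3,793.59
Month 5: $3,793.59 +$7.59 interest = $3,801.18; pay $2,515.09 → $1,286.09
Month 6: $1,286.09 +$2.57 interest = $1,288.66; pay $1,288.66 → $0.00
Total interest: $17.59 + $17.59 + $17.59 + $12.59 + $7.59 + $2.57 = $75.52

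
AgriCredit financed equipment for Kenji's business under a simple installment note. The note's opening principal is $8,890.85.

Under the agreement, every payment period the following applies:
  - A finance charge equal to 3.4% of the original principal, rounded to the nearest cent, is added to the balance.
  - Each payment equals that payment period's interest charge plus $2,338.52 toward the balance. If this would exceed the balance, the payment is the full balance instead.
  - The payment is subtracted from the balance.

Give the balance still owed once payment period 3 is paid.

$1,875.29

# | Opening | Interest | Payment | End bal
1 | $8,890.85 | $302.29 | $2,640.81 | $6,552.33
2 | $6,552.33 | $302.29 | $2,640.81 | $4,213.81
3 | $4,213.81 | $302.29 | $2,640.81 | $1,875.29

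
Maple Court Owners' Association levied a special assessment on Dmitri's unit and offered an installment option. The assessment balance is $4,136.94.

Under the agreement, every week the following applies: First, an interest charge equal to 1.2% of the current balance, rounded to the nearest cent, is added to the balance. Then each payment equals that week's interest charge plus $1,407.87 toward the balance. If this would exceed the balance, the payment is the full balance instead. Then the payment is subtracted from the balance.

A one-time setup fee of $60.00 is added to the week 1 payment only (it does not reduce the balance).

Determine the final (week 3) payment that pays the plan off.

$1,337.05

Week 1: opening $4,136.94; interest $49.64 → $4,186.58; payment $1,457.51 (+ $60.00 fee); balance $2,729.07
Week 2: opening $2,729.07; interest $32.75 → $2,761.82; payment $1,440.62; balance $1,321.20
Week 3: opening $1,321.20; interest $15.85 → $1,337.05; payment $1,337.05; balance $0.00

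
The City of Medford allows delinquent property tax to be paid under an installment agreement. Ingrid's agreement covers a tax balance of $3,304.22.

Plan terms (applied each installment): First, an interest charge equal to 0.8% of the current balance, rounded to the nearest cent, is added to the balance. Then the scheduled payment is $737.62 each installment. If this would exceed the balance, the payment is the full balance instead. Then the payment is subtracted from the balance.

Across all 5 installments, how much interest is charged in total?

Installment 1: $3,304.22 +$26.43 interest = $3,330.65; pay $737.62 → $2,593.03
Installment 2: $2,593.03 +$20.74 interest = $2,613.77; pay $737.62 → $1,876.15
Installment 3: $1,876.15 +$15.01 interest = $1,891.16; pay $737.62 → $1,153.54
Installment 4: $1,153.54 +$9.23 interest = $1,162.77; pay $737.62 → $425.15
Installment 5: $425.15 +$3.40 interest = $428.55; pay $428.55 → $0.00
Total interest: $26.43 + $20.74 + $15.01 + $9.23 + $3.40 = $74.81

$74.81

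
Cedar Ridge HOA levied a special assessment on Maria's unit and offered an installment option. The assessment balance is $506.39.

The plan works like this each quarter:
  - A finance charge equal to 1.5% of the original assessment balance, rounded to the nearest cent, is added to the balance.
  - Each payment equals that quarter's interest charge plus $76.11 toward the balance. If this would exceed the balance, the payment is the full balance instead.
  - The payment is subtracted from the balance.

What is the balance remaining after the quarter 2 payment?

Quarter 1: $506.39 +$7.60 interest = $513.99; pay $83.71 → $430.28
Quarter 2: $430.28 +$7.60 interest = $437.88; pay $83.71 → $354.17

$354.17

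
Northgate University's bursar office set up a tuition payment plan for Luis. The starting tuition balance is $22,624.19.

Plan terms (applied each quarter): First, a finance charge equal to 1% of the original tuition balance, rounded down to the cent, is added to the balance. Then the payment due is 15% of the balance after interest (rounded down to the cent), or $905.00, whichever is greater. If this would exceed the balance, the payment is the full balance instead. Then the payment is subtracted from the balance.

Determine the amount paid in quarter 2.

Quarter 1: opening $22,624.19; interest $226.24 → $22,850.43; payment $3,427.56; balance $19,422.87
Quarter 2: opening $19,422.87; interest $226.24 → $19,649.11; payment $2,947.36; balance $16,701.75

$2,947.36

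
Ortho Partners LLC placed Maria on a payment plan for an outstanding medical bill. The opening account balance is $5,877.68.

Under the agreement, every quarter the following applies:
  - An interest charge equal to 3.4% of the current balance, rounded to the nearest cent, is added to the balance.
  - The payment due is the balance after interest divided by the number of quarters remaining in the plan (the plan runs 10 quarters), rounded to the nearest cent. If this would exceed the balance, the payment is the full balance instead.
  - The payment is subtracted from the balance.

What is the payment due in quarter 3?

Quarter 1: opening $5,877.68; interest $199.84 → $6,077.52; payment $607.75; balance $5,469.77
Quarter 2: opening $5,469.77; interest $185.97 → $5,655.74; payment $628.42; balance $5,027.32
Quarter 3: opening $5,027.32; interest $170.93 → $5,198.25; payment $649.78; balance $4,548.47

$649.78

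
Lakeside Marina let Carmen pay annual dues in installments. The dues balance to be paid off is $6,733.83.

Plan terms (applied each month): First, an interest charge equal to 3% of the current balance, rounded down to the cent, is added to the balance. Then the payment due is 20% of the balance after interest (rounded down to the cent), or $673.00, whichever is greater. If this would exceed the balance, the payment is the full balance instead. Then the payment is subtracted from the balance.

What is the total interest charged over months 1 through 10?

$905.80

Month 1: opening $6,733.83; interest $202.01 → $6,935.84; payment $1,387.16; balance $5,548.68
Month 2: opening $5,548.68; interest $166.46 → $5,715.14; payment $1,143.02; balance $4,572.12
Month 3: opening $4,572.12; interest $137.16 → $4,709.28; payment $941.85; balance $3,767.43
Month 4: opening $3,767.43; interest $113.02 → $3,880.45; payment $776.09; balance $3,104.36
Month 5: opening $3,104.36; interest $93.13 → $3,197.49; payment $673.00; balance $2,524.49
Month 6: opening $2,524.49; interest $75.73 → $2,600.22; payment $673.00; balance $1,927.22
Month 7: opening $1,927.22; interest $57.81 → $1,985.03; payment $673.00; balance $1,312.03
Month 8: opening $1,312.03; interest $39.36 → $1,351.39; payment $673.00; balance $678.39
Month 9: opening $678.39; interest $20.35 → $698.74; payment $673.00; balance $25.74
Month 10: opening $25.74; interest $0.77 → $26.51; payment $26.51; balance $0.00
Total interest: $202.01 + $166.46 + $137.16 + $113.02 + $93.13 + $75.73 + $57.81 + $39.36 + $20.35 + $0.77 = $905.80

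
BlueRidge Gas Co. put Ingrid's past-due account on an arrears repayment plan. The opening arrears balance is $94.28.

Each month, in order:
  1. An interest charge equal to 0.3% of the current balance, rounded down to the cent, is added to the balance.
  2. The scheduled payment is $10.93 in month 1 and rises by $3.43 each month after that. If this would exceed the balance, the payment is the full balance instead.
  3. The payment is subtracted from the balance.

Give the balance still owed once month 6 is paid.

$0.00

Month 1: opening $94.28; interest $0.28 → $94.56; payment $10.93; balance $83.63
Month 2: opening $83.63; interest $0.25 → $83.88; payment $14.36; balance $69.52
Month 3: opening $69.52; interest $0.20 → $69.72; payment $17.79; balance $51.93
Month 4: opening $51.93; interest $0.15 → $52.08; payment $21.22; balance $30.86
Month 5: opening $30.86; interest $0.09 → $30.95; payment $24.65; balance $6.30
Month 6: opening $6.30; interest $0.01 → $6.31; payment $6.31; balance $0.00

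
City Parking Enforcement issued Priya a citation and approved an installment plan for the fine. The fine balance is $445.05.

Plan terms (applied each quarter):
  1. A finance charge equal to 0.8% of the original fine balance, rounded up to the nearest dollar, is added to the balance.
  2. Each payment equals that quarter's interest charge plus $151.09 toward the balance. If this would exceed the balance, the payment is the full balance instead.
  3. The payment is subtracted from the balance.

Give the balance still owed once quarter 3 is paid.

Quarter 1: opening $445.05; interest $4.00 → $449.05; payment $155.09; balance $293.96
Quarter 2: opening $293.96; interest $4.00 → $297.96; payment $155.09; balance $142.87
Quarter 3: opening $142.87; interest $4.00 → $146.87; payment $146.87; balance $0.00

$0.00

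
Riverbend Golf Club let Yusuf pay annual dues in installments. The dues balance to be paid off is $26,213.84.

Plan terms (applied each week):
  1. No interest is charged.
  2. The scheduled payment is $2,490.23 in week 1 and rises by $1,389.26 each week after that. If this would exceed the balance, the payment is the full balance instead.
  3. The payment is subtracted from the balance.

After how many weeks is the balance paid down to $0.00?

# | Opening | Payment | End bal
1 | $26,213.84 | $2,490.23 | $23,723.61
2 | $23,723.61 | $3,879.49 | $19,844.12
3 | $19,844.12 | $5,268.75 | $14,575.37
4 | $14,575.37 | $6,658.01 | $7,917.36
5 | $7,917.36 | $7,917.36 | $0.00
Balance reaches $0.00 in week 5.

5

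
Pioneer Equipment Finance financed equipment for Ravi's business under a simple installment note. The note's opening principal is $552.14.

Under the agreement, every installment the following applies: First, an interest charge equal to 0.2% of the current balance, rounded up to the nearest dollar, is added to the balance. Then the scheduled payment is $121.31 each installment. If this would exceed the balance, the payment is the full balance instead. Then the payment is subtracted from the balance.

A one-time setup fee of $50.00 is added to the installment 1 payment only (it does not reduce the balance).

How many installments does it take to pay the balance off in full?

5

Installment 1: opening $552.14; interest $2.00 → $554.14; payment $121.31 (+ $50.00 fee); balance $432.83
Installment 2: opening $432.83; interest $1.00 → $433.83; payment $121.31; balance $312.52
Installment 3: opening $312.52; interest $1.00 → $313.52; payment $121.31; balance $192.21
Installment 4: opening $192.21; interest $1.00 → $193.21; payment $121.31; balance $71.90
Installment 5: opening $71.90; interest $1.00 → $72.90; payment $72.90; balance $0.00
Balance reaches $0.00 in installment 5.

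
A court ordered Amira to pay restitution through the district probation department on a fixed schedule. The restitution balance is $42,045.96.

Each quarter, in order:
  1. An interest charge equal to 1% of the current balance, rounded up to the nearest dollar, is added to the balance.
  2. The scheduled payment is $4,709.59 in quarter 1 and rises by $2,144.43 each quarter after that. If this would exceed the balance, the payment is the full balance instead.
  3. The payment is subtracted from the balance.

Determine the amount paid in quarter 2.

$6,854.02

Quarter 1: opening $42,045.96; interest $421.00 → $42,466.96; payment $4,709.59; balance $37,757.37
Quarter 2: opening $37,757.37; interest $378.00 → $38,135.37; payment $6,854.02; balance $31,281.35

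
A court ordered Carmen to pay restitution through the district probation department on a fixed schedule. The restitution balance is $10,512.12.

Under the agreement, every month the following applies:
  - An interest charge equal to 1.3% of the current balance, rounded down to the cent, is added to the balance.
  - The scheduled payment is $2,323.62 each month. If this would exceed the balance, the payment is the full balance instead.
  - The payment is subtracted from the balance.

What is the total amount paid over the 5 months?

$10,907.35

Month 1: $10,512.12 +$136.65 interest = $10,648.77; pay $2,323.62 → $8,325.15
Month 2: $8,325.15 +$108.22 interest = $8,433.37; pay $2,323.62 → $6,109.75
Month 3: $6,109.75 +$79.42 interest = $6,189.17; pay $2,323.62 → $3,865.55
Month 4: $3,865.55 +$50.25 interest = $3,915.80; pay $2,323.62 → $1,592.18
Month 5: $1,592.18 +$20.69 interest = $1,612.87; pay $1,612.87 → $0.00
Total paid: $10,907.35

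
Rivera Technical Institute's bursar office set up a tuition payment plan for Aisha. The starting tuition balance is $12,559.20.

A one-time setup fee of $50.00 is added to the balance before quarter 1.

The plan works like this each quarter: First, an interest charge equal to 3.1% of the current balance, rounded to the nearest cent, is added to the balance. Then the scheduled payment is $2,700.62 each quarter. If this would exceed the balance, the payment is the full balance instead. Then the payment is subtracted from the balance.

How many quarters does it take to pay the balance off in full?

6

Quarter 1: $12,609.20 +$390.89 interest = $13,000.09; pay $2,700.62 → $10,299.47
Quarter 2: $10,299.47 +$319.28 interest = $10,618.75; pay $2,700.62 → $7,918.13
Quarter 3: $7,918.13 +$245.46 interest = $8,163.59; pay $2,700.62 → $5,462.97
Quarter 4: $5,462.97 +$169.35 interest = $5,632.32; pay $2,700.62 → $2,931.70
Quarter 5: $2,931.70 +$90.88 interest = $3,022.58; pay $2,700.62 → $321.96
Quarter 6: $321.96 +$9.98 interest = $331.94; pay $331.94 → $0.00
Balance reaches $0.00 in quarter 6.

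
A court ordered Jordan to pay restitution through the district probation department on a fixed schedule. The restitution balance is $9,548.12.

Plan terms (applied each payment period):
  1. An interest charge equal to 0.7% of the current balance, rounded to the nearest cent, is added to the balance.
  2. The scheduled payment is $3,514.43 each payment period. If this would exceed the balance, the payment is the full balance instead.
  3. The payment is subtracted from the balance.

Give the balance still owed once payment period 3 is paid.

$0.00

Payment period 1: $9,548.12 +$66.84 interest = $9,614.96; pay $3,514.43 → $6,100.53
Payment period 2: $6,100.53 +$42.70 interest = $6,143.23; pay $3,514.43 → $2,628.80
Payment period 3: $2,628.80 +$18.40 interest = $2,647.20; pay $2,647.20 → $0.00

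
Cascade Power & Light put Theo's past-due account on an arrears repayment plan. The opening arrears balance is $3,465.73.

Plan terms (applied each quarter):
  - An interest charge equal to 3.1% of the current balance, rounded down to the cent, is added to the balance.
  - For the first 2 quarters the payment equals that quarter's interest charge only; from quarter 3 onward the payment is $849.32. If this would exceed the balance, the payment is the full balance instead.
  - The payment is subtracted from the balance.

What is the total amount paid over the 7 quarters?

$3,980.52

# | Opening | Interest | Payment | End bal
1 | $3,465.73 | $107.43 | $107.43 | $3,465.73
2 | $3,465.73 | $107.43 | $107.43 | $3,465.73
3 | $3,465.73 | $107.43 | $849.32 | $2,723.84
4 | $2,723.84 | $84.43 | $849.32 | $1,958.95
5 | $1,958.95 | $60.72 | $849.32 | $1,170.35
6 | $1,170.35 | $36.28 | $849.32 | $357.31
7 | $357.31 | $11.07 | $368.38 | $0.00
Total paid: $3,980.52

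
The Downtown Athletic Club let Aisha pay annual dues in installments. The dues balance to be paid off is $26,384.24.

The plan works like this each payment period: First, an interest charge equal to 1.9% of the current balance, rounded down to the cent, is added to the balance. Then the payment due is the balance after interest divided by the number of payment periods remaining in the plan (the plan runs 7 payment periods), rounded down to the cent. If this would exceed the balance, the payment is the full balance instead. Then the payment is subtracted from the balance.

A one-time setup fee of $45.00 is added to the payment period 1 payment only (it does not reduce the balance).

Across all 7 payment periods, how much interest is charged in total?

# | Opening | Interest | Payment | Fee | End bal
1 | $26,384.24 | $501.30 | $3,840.79 | $45.00 | $23,044.75
2 | $23,044.75 | $437.85 | $3,913.76 | — | $19,568.84
3 | $19,568.84 | $371.80 | $3,988.12 | — | $15,952.52
4 | $15,952.52 | $303.09 | $4,063.90 | — | $12,191.71
5 | $12,191.71 | $231.64 | $4,141.11 | — | $8,282.24
6 | $8,282.24 | $157.36 | $4,219.80 | — | $4,219.80
7 | $4,219.80 | $80.17 | $4,299.97 | — | $0.00
Total interest: $501.30 + $437.85 + $371.80 + $303.09 + $231.64 + $157.36 + $80.17 = $2,083.21

$2,083.21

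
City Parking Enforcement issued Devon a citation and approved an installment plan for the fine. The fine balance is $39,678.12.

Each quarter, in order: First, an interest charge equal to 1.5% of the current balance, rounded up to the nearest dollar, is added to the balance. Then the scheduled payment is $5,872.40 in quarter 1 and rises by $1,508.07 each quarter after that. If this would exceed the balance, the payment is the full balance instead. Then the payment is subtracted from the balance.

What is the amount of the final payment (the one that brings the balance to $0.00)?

$9,088.10

Quarter 1: opening $39,678.12; interest $596.00 → $40,274.12; payment $5,872.40; balance $34,401.72
Quarter 2: opening $34,401.72; interest $517.00 → $34,918.72; payment $7,380.47; balance $27,538.25
Quarter 3: opening $27,538.25; interest $414.00 → $27,952.25; payment $8,888.54; balance $19,063.71
Quarter 4: opening $19,063.71; interest $286.00 → $19,349.71; payment $10,396.61; balance $8,953.10
Quarter 5: opening $8,953.10; interest $135.00 → $9,088.10; payment $9,088.10; balance $0.00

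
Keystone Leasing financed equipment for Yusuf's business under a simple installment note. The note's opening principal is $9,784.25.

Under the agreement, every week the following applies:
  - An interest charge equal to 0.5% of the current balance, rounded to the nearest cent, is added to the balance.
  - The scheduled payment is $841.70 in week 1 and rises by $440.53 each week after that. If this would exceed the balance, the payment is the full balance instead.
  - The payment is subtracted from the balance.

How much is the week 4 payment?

Week 1: opening $9,784.25; interest $48.92 → $9,833.17; payment $841.70; balance $8,991.47
Week 2: opening $8,991.47; interest $44.96 → $9,036.43; payment $1,282.23; balance $7,754.20
Week 3: opening $7,754.20; interest $38.77 → $7,792.97; payment $1,722.76; balance $6,070.21
Week 4: opening $6,070.21; interest $30.35 → $6,100.56; payment $2,163.29; balance $3,937.27

$2,163.29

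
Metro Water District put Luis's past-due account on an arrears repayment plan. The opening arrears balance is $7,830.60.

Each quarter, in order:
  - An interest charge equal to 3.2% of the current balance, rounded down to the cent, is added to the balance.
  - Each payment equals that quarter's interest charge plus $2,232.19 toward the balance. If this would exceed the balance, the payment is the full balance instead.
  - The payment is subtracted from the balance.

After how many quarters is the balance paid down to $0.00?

# | Opening | Interest | Payment | End bal
1 | $7,830.60 | $250.57 | $2,482.76 | $5,598.41
2 | $5,598.41 | $179.14 | $2,411.33 | $3,366.22
3 | $3,366.22 | $107.71 | $2,339.90 | $1,134.03
4 | $1,134.03 | $36.28 | $1,170.31 | $0.00
Balance reaches $0.00 in quarter 4.

4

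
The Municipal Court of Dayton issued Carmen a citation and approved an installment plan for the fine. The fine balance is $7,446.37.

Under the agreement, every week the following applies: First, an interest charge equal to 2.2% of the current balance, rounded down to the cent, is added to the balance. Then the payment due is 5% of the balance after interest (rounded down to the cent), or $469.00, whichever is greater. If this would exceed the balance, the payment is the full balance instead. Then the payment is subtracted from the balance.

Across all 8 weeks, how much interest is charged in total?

# | Opening | Interest | Payment | End bal
1 | $7,446.37 | $163.82 | $469.00 | $7,141.19
2 | $7,141.19 | $157.10 | $469.00 | $6,829.29
3 | $6,829.29 | $150.24 | $469.00 | $6,510.53
4 | $6,510.53 | $143.23 | $469.00 | $6,184.76
5 | $6,184.76 | $136.06 | $469.00 | $5,851.82
6 | $5,851.82 | $128.74 | $469.00 | $5,511.56
7 | $5,511.56 | $121.25 | $469.00 | $5,163.81
8 | $5,163.81 | $113.60 | $469.00 | $4,808.41
Total interest: $163.82 + $157.10 + $150.24 + $143.23 + $136.06 + $128.74 + $121.25 + $113.60 = $1,114.04

$1,114.04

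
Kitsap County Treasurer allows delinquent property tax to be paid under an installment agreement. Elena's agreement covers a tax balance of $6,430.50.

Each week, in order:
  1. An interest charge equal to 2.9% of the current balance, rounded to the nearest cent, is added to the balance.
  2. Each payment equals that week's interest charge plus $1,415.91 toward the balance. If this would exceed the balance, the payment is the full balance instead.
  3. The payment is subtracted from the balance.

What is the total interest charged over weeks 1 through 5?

$521.80

Week 1: opening $6,430.50; interest $186.48 → $6,616.98; payment $1,602.39; balance $5,014.59
Week 2: opening $5,014.59; interest $145.42 → $5,160.01; payment $1,561.33; balance $3,598.68
Week 3: opening $3,598.68; interest $104.36 → $3,703.04; payment $1,520.27; balance $2,182.77
Week 4: opening $2,182.77; interest $63.30 → $2,246.07; payment $1,479.21; balance $766.86
Week 5: opening $766.86; interest $22.24 → $789.10; payment $789.10; balance $0.00
Total interest: $186.48 + $145.42 + $104.36 + $63.30 + $22.24 = $521.80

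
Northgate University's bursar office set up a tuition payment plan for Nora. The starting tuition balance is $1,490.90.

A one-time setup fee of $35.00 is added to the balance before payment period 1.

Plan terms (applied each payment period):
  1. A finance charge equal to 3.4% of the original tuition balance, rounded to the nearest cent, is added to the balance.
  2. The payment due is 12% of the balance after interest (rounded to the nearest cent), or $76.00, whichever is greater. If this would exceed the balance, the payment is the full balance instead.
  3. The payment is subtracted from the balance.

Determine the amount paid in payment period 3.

Payment period 1: opening $1,525.90; interest $50.69 → $1,576.59; payment $189.19; balance $1,387.40
Payment period 2: opening $1,387.40; interest $50.69 → $1,438.09; payment $172.57; balance $1,265.52
Payment period 3: opening $1,265.52; interest $50.69 → $1,316.21; payment $157.95; balance $1,158.26

$157.95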